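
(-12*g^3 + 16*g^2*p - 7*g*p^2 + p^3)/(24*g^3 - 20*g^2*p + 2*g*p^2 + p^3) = (-3*g + p)/(6*g + p)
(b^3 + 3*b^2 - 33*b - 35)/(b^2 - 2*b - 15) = (b^2 + 8*b + 7)/(b + 3)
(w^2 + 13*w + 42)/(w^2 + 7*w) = (w + 6)/w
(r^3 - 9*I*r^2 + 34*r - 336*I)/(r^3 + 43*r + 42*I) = (r - 8*I)/(r + I)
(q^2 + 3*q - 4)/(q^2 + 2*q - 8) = (q - 1)/(q - 2)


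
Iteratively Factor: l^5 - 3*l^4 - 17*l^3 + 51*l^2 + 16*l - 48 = (l + 1)*(l^4 - 4*l^3 - 13*l^2 + 64*l - 48) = (l - 1)*(l + 1)*(l^3 - 3*l^2 - 16*l + 48) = (l - 4)*(l - 1)*(l + 1)*(l^2 + l - 12) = (l - 4)*(l - 1)*(l + 1)*(l + 4)*(l - 3)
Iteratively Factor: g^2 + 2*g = (g)*(g + 2)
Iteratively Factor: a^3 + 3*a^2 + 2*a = (a + 2)*(a^2 + a) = (a + 1)*(a + 2)*(a)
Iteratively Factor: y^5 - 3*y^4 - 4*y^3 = (y + 1)*(y^4 - 4*y^3) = (y - 4)*(y + 1)*(y^3) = y*(y - 4)*(y + 1)*(y^2) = y^2*(y - 4)*(y + 1)*(y)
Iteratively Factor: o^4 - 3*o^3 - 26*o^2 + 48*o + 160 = (o - 4)*(o^3 + o^2 - 22*o - 40) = (o - 4)*(o + 4)*(o^2 - 3*o - 10) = (o - 4)*(o + 2)*(o + 4)*(o - 5)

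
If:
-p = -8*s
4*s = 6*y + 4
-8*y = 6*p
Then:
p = 4/5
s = 1/10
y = -3/5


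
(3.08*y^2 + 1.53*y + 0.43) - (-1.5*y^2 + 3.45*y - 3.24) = 4.58*y^2 - 1.92*y + 3.67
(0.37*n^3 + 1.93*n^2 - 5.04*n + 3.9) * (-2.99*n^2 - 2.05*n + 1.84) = -1.1063*n^5 - 6.5292*n^4 + 11.7939*n^3 + 2.2222*n^2 - 17.2686*n + 7.176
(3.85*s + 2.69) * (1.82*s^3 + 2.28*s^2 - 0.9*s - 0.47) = 7.007*s^4 + 13.6738*s^3 + 2.6682*s^2 - 4.2305*s - 1.2643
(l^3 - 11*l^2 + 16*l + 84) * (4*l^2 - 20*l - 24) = 4*l^5 - 64*l^4 + 260*l^3 + 280*l^2 - 2064*l - 2016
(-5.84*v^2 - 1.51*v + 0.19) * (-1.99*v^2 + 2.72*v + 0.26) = 11.6216*v^4 - 12.8799*v^3 - 6.0037*v^2 + 0.1242*v + 0.0494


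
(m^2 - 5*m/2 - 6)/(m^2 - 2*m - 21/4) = 2*(m - 4)/(2*m - 7)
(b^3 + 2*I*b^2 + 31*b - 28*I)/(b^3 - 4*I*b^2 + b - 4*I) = (b + 7*I)/(b + I)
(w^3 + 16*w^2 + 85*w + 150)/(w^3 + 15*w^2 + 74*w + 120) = (w + 5)/(w + 4)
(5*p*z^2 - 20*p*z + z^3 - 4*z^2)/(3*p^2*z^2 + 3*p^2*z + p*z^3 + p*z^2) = (5*p*z - 20*p + z^2 - 4*z)/(p*(3*p*z + 3*p + z^2 + z))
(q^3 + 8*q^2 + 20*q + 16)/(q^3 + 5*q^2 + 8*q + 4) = (q + 4)/(q + 1)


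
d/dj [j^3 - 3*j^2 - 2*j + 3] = 3*j^2 - 6*j - 2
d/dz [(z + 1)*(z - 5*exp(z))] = z - (z + 1)*(5*exp(z) - 1) - 5*exp(z)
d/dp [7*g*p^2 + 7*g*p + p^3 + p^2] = 14*g*p + 7*g + 3*p^2 + 2*p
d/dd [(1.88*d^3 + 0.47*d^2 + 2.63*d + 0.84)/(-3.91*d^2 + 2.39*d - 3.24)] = (-7.3508*d^4 + 8.9864*d^3 - 6.867*d^2 + 3.5232*d - 10.5288)/(15.2881*d^4 - 18.6898*d^3 + 31.0489*d^2 - 15.4872*d + 10.4976)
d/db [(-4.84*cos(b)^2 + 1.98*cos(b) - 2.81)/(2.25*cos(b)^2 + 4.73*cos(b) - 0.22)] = (27.3482*cos(b)^2 - 14.7746*cos(b) - 12.8557)*sin(b)/(5.0625*cos(b)^4 + 21.285*cos(b)^3 + 21.3829*cos(b)^2 - 2.0812*cos(b) + 0.0484)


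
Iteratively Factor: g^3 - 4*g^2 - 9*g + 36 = (g - 4)*(g^2 - 9) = (g - 4)*(g + 3)*(g - 3)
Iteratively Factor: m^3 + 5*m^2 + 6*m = (m + 3)*(m^2 + 2*m) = m*(m + 3)*(m + 2)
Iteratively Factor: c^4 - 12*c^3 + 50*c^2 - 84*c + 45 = (c - 3)*(c^3 - 9*c^2 + 23*c - 15) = (c - 3)^2*(c^2 - 6*c + 5) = (c - 3)^2*(c - 1)*(c - 5)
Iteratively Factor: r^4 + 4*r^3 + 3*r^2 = (r + 1)*(r^3 + 3*r^2) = (r + 1)*(r + 3)*(r^2) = r*(r + 1)*(r + 3)*(r)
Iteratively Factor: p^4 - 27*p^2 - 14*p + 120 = (p - 5)*(p^3 + 5*p^2 - 2*p - 24) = (p - 5)*(p + 4)*(p^2 + p - 6) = (p - 5)*(p + 3)*(p + 4)*(p - 2)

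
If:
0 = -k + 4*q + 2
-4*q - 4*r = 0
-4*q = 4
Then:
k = -2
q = -1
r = 1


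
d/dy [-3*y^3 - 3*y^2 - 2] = 3*y*(-3*y - 2)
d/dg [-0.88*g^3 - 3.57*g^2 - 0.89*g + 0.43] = -2.64*g^2 - 7.14*g - 0.89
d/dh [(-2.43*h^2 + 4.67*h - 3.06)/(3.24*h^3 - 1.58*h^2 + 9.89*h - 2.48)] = (7.8732*h^4 - 30.2616*h^3 + 13.0891*h^2 + 2.3832*h + 18.6818)/(10.4976*h^6 - 10.2384*h^5 + 66.5836*h^4 - 47.3228*h^3 + 105.6489*h^2 - 49.0544*h + 6.1504)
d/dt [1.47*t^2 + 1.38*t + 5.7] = 2.94*t + 1.38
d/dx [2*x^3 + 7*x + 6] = 6*x^2 + 7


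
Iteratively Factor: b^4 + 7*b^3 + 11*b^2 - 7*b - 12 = (b + 3)*(b^3 + 4*b^2 - b - 4) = (b - 1)*(b + 3)*(b^2 + 5*b + 4) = (b - 1)*(b + 1)*(b + 3)*(b + 4)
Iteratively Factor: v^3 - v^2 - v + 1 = (v + 1)*(v^2 - 2*v + 1) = (v - 1)*(v + 1)*(v - 1)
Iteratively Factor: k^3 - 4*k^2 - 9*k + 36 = (k - 3)*(k^2 - k - 12) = (k - 4)*(k - 3)*(k + 3)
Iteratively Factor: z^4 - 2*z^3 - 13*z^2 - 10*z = (z - 5)*(z^3 + 3*z^2 + 2*z) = (z - 5)*(z + 2)*(z^2 + z) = z*(z - 5)*(z + 2)*(z + 1)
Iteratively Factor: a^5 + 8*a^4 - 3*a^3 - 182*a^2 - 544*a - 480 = (a + 3)*(a^4 + 5*a^3 - 18*a^2 - 128*a - 160) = (a + 3)*(a + 4)*(a^3 + a^2 - 22*a - 40) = (a - 5)*(a + 3)*(a + 4)*(a^2 + 6*a + 8) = (a - 5)*(a + 3)*(a + 4)^2*(a + 2)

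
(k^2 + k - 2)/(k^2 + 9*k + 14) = (k - 1)/(k + 7)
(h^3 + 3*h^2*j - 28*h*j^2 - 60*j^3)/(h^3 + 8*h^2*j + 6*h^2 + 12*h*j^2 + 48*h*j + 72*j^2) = (h - 5*j)/(h + 6)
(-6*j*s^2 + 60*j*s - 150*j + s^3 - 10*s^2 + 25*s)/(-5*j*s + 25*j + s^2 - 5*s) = (-6*j*s + 30*j + s^2 - 5*s)/(-5*j + s)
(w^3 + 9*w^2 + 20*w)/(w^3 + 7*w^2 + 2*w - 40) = w/(w - 2)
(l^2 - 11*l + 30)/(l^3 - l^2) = (l^2 - 11*l + 30)/(l^2*(l - 1))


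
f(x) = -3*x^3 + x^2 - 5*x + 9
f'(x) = -9*x^2 + 2*x - 5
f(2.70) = -56.26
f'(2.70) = -65.21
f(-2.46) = 72.01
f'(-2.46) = -64.38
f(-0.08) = 9.41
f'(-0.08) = -5.22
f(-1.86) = 41.06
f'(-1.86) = -39.86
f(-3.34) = 148.63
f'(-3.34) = -112.08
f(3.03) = -80.42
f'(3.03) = -81.57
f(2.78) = -61.63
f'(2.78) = -69.00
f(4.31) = -234.16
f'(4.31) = -163.56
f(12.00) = -5091.00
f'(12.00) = -1277.00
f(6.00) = -633.00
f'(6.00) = -317.00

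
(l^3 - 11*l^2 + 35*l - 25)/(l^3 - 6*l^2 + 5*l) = (l - 5)/l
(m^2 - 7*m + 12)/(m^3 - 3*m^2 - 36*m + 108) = (m - 4)/(m^2 - 36)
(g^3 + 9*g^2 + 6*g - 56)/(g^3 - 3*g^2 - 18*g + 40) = (g + 7)/(g - 5)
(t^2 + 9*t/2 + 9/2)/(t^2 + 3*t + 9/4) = 2*(t + 3)/(2*t + 3)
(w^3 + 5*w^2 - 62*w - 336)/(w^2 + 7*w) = w - 2 - 48/w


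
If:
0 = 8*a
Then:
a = 0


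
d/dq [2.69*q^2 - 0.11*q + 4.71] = 5.38*q - 0.11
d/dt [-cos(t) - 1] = sin(t)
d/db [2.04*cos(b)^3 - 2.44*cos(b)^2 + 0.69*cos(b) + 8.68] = (-6.12*cos(b)^2 + 4.88*cos(b) - 0.69)*sin(b)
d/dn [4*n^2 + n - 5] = 8*n + 1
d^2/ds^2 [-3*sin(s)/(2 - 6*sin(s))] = 3*(-3*sin(s)^2 - sin(s) + 6)/(2*(3*sin(s) - 1)^3)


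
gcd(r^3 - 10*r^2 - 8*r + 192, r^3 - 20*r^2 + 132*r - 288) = r^2 - 14*r + 48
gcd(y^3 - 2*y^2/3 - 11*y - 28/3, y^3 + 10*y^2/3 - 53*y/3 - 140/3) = y^2 - 5*y/3 - 28/3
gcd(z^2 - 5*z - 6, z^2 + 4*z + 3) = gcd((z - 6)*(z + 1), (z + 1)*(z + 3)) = z + 1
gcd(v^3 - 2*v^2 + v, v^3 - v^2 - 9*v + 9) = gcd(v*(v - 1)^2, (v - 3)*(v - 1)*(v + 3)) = v - 1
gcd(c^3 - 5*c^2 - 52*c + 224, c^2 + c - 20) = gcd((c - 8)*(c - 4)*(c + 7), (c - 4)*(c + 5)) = c - 4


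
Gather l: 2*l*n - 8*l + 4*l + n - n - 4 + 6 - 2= l*(2*n - 4)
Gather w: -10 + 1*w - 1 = w - 11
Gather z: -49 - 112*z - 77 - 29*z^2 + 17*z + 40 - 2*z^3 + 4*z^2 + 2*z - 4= -2*z^3 - 25*z^2 - 93*z - 90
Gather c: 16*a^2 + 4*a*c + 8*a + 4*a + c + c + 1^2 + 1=16*a^2 + 12*a + c*(4*a + 2) + 2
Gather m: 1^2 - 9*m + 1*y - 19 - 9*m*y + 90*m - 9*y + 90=m*(81 - 9*y) - 8*y + 72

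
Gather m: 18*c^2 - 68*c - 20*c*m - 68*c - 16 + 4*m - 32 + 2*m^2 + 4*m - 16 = 18*c^2 - 136*c + 2*m^2 + m*(8 - 20*c) - 64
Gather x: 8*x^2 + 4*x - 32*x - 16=8*x^2 - 28*x - 16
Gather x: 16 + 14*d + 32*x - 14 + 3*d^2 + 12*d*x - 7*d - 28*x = 3*d^2 + 7*d + x*(12*d + 4) + 2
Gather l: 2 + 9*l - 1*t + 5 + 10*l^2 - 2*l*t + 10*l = 10*l^2 + l*(19 - 2*t) - t + 7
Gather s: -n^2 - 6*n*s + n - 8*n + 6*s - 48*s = -n^2 - 7*n + s*(-6*n - 42)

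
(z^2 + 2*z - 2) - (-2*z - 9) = z^2 + 4*z + 7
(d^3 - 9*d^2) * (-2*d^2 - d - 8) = -2*d^5 + 17*d^4 + d^3 + 72*d^2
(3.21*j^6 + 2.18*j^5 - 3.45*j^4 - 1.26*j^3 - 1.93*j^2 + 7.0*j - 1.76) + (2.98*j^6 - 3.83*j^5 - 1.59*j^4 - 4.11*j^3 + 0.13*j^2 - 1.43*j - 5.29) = 6.19*j^6 - 1.65*j^5 - 5.04*j^4 - 5.37*j^3 - 1.8*j^2 + 5.57*j - 7.05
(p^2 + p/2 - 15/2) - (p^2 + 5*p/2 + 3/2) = -2*p - 9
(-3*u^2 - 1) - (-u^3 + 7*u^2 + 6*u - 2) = u^3 - 10*u^2 - 6*u + 1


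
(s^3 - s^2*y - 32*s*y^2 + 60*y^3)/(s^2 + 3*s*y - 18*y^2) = (-s^2 + 7*s*y - 10*y^2)/(-s + 3*y)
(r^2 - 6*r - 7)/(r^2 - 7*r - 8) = (r - 7)/(r - 8)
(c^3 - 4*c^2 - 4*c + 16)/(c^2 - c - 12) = (c^2 - 4)/(c + 3)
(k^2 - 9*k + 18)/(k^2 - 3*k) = (k - 6)/k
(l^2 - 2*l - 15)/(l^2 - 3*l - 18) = (l - 5)/(l - 6)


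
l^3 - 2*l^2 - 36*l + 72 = (l - 6)*(l - 2)*(l + 6)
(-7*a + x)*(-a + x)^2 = -7*a^3 + 15*a^2*x - 9*a*x^2 + x^3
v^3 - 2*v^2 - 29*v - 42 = (v - 7)*(v + 2)*(v + 3)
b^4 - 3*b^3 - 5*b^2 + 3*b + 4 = (b - 4)*(b - 1)*(b + 1)^2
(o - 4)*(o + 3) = o^2 - o - 12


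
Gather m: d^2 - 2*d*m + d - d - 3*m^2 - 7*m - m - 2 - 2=d^2 - 3*m^2 + m*(-2*d - 8) - 4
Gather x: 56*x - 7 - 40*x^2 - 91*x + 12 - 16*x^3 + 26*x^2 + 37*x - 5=-16*x^3 - 14*x^2 + 2*x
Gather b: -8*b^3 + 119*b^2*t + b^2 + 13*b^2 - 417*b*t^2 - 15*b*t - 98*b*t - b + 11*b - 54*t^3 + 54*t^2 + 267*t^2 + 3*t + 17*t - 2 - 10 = -8*b^3 + b^2*(119*t + 14) + b*(-417*t^2 - 113*t + 10) - 54*t^3 + 321*t^2 + 20*t - 12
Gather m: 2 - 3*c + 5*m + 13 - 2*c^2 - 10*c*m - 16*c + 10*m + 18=-2*c^2 - 19*c + m*(15 - 10*c) + 33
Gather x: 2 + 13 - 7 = 8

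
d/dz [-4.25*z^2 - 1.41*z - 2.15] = -8.5*z - 1.41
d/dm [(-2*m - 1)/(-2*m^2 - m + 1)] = (4*m^2 + 2*m - (2*m + 1)*(4*m + 1) - 2)/(2*m^2 + m - 1)^2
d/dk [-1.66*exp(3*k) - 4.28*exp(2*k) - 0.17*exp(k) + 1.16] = (-4.98*exp(2*k) - 8.56*exp(k) - 0.17)*exp(k)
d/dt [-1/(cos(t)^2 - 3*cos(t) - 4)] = (3 - 2*cos(t))*sin(t)/(sin(t)^2 + 3*cos(t) + 3)^2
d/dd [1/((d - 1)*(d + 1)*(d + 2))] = (-(d - 1)*(d + 1) - (d - 1)*(d + 2) - (d + 1)*(d + 2))/((d - 1)^2*(d + 1)^2*(d + 2)^2)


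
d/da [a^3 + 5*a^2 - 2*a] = 3*a^2 + 10*a - 2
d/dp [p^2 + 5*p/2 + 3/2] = 2*p + 5/2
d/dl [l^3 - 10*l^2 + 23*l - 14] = 3*l^2 - 20*l + 23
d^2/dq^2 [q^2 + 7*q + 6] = 2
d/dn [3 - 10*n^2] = -20*n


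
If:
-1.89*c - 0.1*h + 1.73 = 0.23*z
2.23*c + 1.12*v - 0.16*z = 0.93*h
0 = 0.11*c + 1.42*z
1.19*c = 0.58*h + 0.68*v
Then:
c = 0.83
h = 1.84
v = -0.12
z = -0.06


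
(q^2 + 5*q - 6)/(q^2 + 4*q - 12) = (q - 1)/(q - 2)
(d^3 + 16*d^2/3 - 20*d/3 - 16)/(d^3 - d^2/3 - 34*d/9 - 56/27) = 9*(d^2 + 4*d - 12)/(9*d^2 - 15*d - 14)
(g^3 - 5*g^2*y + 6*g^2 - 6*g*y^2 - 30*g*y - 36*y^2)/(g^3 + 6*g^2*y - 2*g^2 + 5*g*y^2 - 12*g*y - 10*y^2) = (g^2 - 6*g*y + 6*g - 36*y)/(g^2 + 5*g*y - 2*g - 10*y)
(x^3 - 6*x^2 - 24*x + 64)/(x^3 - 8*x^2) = 1 + 2/x - 8/x^2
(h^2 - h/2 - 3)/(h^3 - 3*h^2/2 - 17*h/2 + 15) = (2*h + 3)/(2*h^2 + h - 15)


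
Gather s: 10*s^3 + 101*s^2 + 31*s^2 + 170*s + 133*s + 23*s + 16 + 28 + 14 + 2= 10*s^3 + 132*s^2 + 326*s + 60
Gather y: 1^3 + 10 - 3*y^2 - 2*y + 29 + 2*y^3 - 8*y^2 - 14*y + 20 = 2*y^3 - 11*y^2 - 16*y + 60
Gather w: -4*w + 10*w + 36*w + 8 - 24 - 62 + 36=42*w - 42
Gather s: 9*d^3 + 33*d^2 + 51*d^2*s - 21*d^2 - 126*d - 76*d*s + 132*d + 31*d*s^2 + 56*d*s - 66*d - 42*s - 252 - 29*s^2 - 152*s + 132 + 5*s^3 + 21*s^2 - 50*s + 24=9*d^3 + 12*d^2 - 60*d + 5*s^3 + s^2*(31*d - 8) + s*(51*d^2 - 20*d - 244) - 96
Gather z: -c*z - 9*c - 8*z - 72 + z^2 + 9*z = -9*c + z^2 + z*(1 - c) - 72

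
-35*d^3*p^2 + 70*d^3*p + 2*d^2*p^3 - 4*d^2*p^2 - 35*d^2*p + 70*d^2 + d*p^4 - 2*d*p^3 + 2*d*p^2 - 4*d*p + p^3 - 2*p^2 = (-5*d + p)*(7*d + p)*(p - 2)*(d*p + 1)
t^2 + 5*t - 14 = (t - 2)*(t + 7)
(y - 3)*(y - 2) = y^2 - 5*y + 6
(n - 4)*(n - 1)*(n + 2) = n^3 - 3*n^2 - 6*n + 8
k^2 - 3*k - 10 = (k - 5)*(k + 2)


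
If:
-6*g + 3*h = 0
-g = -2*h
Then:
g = 0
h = 0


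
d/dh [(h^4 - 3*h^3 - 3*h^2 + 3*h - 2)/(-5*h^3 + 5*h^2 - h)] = (-5*h^6 + 10*h^5 - 33*h^4 + 36*h^3 - 42*h^2 + 20*h - 2)/(h^2*(25*h^4 - 50*h^3 + 35*h^2 - 10*h + 1))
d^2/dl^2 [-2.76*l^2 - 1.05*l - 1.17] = -5.52000000000000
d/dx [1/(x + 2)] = -1/(x + 2)^2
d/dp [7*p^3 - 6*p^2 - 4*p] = 21*p^2 - 12*p - 4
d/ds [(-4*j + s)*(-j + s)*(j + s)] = -j^2 - 8*j*s + 3*s^2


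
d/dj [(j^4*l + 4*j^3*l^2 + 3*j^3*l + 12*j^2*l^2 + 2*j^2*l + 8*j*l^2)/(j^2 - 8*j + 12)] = l*(2*j^5 + 4*j^4*l - 21*j^4 - 64*j^3*l + 40*j^2*l + 92*j^2 + 288*j*l + 48*j + 96*l)/(j^4 - 16*j^3 + 88*j^2 - 192*j + 144)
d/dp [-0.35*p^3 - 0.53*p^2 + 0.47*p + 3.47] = -1.05*p^2 - 1.06*p + 0.47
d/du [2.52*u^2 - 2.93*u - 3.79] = 5.04*u - 2.93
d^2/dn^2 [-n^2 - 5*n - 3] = -2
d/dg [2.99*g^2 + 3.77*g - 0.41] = 5.98*g + 3.77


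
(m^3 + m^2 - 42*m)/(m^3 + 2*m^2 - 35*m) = (m - 6)/(m - 5)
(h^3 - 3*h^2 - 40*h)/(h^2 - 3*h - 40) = h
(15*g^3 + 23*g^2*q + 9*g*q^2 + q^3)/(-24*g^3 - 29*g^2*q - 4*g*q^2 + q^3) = (5*g + q)/(-8*g + q)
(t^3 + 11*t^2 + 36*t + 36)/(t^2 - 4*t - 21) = (t^2 + 8*t + 12)/(t - 7)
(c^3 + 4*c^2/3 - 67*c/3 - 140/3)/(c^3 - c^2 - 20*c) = (c + 7/3)/c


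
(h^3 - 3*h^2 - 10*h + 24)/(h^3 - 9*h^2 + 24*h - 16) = (h^2 + h - 6)/(h^2 - 5*h + 4)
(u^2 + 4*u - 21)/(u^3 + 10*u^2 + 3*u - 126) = 1/(u + 6)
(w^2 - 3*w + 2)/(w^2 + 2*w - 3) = (w - 2)/(w + 3)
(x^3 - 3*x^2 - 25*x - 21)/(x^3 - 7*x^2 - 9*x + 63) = (x + 1)/(x - 3)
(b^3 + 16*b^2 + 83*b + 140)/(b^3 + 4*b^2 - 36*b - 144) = (b^2 + 12*b + 35)/(b^2 - 36)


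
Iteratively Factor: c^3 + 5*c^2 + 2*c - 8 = (c + 2)*(c^2 + 3*c - 4) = (c - 1)*(c + 2)*(c + 4)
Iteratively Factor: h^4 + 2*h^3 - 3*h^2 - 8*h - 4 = (h + 1)*(h^3 + h^2 - 4*h - 4) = (h + 1)*(h + 2)*(h^2 - h - 2) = (h - 2)*(h + 1)*(h + 2)*(h + 1)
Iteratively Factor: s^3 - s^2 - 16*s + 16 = (s + 4)*(s^2 - 5*s + 4) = (s - 1)*(s + 4)*(s - 4)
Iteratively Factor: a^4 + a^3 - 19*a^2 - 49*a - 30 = (a + 3)*(a^3 - 2*a^2 - 13*a - 10) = (a + 2)*(a + 3)*(a^2 - 4*a - 5) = (a - 5)*(a + 2)*(a + 3)*(a + 1)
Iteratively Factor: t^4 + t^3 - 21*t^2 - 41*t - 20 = (t + 1)*(t^3 - 21*t - 20) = (t + 1)*(t + 4)*(t^2 - 4*t - 5) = (t + 1)^2*(t + 4)*(t - 5)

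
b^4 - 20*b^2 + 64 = (b - 4)*(b - 2)*(b + 2)*(b + 4)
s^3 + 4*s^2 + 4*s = s*(s + 2)^2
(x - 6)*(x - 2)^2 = x^3 - 10*x^2 + 28*x - 24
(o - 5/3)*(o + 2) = o^2 + o/3 - 10/3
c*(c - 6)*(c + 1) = c^3 - 5*c^2 - 6*c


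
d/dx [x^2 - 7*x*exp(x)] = -7*x*exp(x) + 2*x - 7*exp(x)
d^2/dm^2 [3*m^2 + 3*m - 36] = 6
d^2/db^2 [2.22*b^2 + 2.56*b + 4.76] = 4.44000000000000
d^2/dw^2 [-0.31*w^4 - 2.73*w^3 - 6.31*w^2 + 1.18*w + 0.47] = -3.72*w^2 - 16.38*w - 12.62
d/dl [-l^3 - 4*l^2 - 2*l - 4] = -3*l^2 - 8*l - 2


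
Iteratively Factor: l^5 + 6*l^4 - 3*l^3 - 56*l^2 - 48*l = (l + 4)*(l^4 + 2*l^3 - 11*l^2 - 12*l) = (l + 4)^2*(l^3 - 2*l^2 - 3*l) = (l + 1)*(l + 4)^2*(l^2 - 3*l) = (l - 3)*(l + 1)*(l + 4)^2*(l)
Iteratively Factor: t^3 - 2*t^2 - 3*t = (t)*(t^2 - 2*t - 3) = t*(t + 1)*(t - 3)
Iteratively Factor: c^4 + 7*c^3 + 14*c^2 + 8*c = (c + 2)*(c^3 + 5*c^2 + 4*c) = c*(c + 2)*(c^2 + 5*c + 4) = c*(c + 2)*(c + 4)*(c + 1)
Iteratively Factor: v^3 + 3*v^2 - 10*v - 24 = (v + 4)*(v^2 - v - 6) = (v + 2)*(v + 4)*(v - 3)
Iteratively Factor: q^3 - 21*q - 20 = (q + 1)*(q^2 - q - 20) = (q + 1)*(q + 4)*(q - 5)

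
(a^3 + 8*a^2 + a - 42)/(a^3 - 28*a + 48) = (a^2 + 10*a + 21)/(a^2 + 2*a - 24)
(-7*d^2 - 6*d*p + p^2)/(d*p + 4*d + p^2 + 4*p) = (-7*d + p)/(p + 4)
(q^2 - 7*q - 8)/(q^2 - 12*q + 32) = (q + 1)/(q - 4)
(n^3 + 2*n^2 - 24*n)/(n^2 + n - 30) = n*(n - 4)/(n - 5)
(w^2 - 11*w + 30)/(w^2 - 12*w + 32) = (w^2 - 11*w + 30)/(w^2 - 12*w + 32)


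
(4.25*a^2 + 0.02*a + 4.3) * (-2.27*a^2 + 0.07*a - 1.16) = -9.6475*a^4 + 0.2521*a^3 - 14.6896*a^2 + 0.2778*a - 4.988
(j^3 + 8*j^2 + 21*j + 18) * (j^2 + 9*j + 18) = j^5 + 17*j^4 + 111*j^3 + 351*j^2 + 540*j + 324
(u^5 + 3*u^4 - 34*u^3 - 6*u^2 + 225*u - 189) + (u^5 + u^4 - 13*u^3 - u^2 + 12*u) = 2*u^5 + 4*u^4 - 47*u^3 - 7*u^2 + 237*u - 189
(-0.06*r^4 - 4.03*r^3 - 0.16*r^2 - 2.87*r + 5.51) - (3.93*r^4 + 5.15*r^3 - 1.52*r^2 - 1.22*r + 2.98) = -3.99*r^4 - 9.18*r^3 + 1.36*r^2 - 1.65*r + 2.53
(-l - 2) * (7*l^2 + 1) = -7*l^3 - 14*l^2 - l - 2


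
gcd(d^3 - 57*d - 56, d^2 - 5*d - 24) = d - 8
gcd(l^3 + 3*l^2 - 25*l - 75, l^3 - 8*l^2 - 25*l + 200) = l^2 - 25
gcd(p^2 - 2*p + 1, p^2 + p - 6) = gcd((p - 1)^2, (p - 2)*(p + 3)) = 1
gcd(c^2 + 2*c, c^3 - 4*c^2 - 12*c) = c^2 + 2*c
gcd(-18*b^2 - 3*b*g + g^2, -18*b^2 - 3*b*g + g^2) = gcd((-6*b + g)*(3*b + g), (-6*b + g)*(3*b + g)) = 18*b^2 + 3*b*g - g^2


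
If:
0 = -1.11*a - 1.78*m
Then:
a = -1.6036036036036*m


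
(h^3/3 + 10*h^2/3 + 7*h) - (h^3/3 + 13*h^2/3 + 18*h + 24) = -h^2 - 11*h - 24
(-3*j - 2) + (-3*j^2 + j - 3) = -3*j^2 - 2*j - 5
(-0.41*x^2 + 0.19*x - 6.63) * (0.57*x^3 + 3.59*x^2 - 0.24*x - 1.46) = -0.2337*x^5 - 1.3636*x^4 - 2.9986*x^3 - 23.2487*x^2 + 1.3138*x + 9.6798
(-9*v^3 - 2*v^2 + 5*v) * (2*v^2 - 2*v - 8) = -18*v^5 + 14*v^4 + 86*v^3 + 6*v^2 - 40*v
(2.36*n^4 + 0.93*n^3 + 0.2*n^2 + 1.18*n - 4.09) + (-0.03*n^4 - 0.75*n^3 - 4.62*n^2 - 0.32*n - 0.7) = 2.33*n^4 + 0.18*n^3 - 4.42*n^2 + 0.86*n - 4.79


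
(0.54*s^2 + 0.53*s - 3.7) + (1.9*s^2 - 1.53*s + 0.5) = 2.44*s^2 - 1.0*s - 3.2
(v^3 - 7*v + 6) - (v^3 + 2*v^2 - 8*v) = -2*v^2 + v + 6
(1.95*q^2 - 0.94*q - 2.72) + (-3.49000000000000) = 1.95*q^2 - 0.94*q - 6.21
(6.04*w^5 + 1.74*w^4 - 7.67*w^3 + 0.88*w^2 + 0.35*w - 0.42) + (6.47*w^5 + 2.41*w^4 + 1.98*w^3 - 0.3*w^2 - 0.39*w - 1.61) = 12.51*w^5 + 4.15*w^4 - 5.69*w^3 + 0.58*w^2 - 0.04*w - 2.03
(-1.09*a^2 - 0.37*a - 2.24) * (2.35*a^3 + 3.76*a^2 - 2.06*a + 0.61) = -2.5615*a^5 - 4.9679*a^4 - 4.4098*a^3 - 8.3251*a^2 + 4.3887*a - 1.3664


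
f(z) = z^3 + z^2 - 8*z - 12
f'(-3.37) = 19.33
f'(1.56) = 2.42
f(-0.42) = -8.54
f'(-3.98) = 31.56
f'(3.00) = 25.00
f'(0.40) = -6.72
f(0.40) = -14.98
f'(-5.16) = 61.56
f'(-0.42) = -8.31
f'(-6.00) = 88.00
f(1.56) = -18.25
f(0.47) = -15.44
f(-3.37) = -11.96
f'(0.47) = -6.40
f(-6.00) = -144.00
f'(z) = 3*z^2 + 2*z - 8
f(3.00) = 0.00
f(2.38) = -11.89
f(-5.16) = -81.48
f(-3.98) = -27.36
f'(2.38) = 13.75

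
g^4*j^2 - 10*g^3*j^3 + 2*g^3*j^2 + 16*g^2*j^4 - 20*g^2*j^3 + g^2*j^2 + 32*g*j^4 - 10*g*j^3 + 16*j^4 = (g - 8*j)*(g - 2*j)*(g*j + j)^2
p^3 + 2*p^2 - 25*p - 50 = (p - 5)*(p + 2)*(p + 5)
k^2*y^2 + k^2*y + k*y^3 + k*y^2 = y*(k + y)*(k*y + k)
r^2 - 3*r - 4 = (r - 4)*(r + 1)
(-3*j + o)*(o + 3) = -3*j*o - 9*j + o^2 + 3*o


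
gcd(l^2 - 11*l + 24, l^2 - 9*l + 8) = l - 8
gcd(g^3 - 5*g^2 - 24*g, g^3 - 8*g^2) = g^2 - 8*g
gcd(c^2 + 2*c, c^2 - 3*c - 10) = c + 2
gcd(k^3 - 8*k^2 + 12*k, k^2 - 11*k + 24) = 1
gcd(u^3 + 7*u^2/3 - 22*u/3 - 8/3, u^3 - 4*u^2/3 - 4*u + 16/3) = u - 2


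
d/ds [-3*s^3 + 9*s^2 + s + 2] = -9*s^2 + 18*s + 1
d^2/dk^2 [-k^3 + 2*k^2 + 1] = 4 - 6*k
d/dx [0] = 0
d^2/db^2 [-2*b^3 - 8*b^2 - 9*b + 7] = -12*b - 16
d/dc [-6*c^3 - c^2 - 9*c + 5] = -18*c^2 - 2*c - 9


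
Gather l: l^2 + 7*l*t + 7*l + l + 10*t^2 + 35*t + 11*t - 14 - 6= l^2 + l*(7*t + 8) + 10*t^2 + 46*t - 20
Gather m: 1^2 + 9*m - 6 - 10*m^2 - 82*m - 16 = -10*m^2 - 73*m - 21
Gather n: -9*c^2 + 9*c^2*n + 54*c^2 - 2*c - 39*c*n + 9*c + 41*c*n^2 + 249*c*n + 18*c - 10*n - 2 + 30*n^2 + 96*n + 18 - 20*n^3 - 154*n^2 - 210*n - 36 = 45*c^2 + 25*c - 20*n^3 + n^2*(41*c - 124) + n*(9*c^2 + 210*c - 124) - 20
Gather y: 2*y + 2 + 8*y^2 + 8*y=8*y^2 + 10*y + 2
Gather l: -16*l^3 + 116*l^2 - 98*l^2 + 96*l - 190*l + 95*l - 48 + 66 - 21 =-16*l^3 + 18*l^2 + l - 3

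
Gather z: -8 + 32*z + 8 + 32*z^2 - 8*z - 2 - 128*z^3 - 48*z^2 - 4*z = -128*z^3 - 16*z^2 + 20*z - 2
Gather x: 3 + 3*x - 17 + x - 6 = 4*x - 20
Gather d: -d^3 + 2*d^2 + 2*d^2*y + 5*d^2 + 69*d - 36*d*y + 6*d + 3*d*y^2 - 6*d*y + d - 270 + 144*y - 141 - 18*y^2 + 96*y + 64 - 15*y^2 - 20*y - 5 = -d^3 + d^2*(2*y + 7) + d*(3*y^2 - 42*y + 76) - 33*y^2 + 220*y - 352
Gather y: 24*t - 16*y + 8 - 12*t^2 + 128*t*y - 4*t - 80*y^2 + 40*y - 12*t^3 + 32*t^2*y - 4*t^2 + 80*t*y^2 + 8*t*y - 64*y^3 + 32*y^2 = -12*t^3 - 16*t^2 + 20*t - 64*y^3 + y^2*(80*t - 48) + y*(32*t^2 + 136*t + 24) + 8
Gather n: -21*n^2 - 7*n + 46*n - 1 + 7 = -21*n^2 + 39*n + 6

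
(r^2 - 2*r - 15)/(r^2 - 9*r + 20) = (r + 3)/(r - 4)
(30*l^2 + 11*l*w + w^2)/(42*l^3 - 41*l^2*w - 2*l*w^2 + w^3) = (5*l + w)/(7*l^2 - 8*l*w + w^2)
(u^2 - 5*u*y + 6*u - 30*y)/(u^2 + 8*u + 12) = (u - 5*y)/(u + 2)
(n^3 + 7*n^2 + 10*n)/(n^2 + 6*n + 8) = n*(n + 5)/(n + 4)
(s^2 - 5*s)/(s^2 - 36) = s*(s - 5)/(s^2 - 36)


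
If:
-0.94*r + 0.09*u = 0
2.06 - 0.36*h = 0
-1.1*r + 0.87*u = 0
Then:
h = 5.72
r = 0.00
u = 0.00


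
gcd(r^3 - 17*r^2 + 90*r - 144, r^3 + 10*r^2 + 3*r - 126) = r - 3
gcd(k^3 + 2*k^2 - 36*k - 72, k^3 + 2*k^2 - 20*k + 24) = k + 6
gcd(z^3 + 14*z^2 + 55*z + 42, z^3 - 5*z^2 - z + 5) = z + 1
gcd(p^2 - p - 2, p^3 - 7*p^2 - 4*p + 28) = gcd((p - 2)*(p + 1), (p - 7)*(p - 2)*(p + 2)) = p - 2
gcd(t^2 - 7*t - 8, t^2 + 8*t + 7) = t + 1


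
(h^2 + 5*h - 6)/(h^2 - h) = (h + 6)/h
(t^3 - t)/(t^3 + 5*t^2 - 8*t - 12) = t*(t - 1)/(t^2 + 4*t - 12)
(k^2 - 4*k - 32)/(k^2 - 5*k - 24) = (k + 4)/(k + 3)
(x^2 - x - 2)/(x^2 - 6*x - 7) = (x - 2)/(x - 7)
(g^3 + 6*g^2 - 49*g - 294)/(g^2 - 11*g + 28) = (g^2 + 13*g + 42)/(g - 4)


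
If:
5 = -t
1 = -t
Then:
No Solution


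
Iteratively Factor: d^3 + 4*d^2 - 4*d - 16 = (d + 4)*(d^2 - 4) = (d + 2)*(d + 4)*(d - 2)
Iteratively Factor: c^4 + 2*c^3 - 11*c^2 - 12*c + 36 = (c + 3)*(c^3 - c^2 - 8*c + 12) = (c + 3)^2*(c^2 - 4*c + 4) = (c - 2)*(c + 3)^2*(c - 2)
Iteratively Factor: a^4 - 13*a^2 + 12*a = (a - 1)*(a^3 + a^2 - 12*a) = a*(a - 1)*(a^2 + a - 12) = a*(a - 3)*(a - 1)*(a + 4)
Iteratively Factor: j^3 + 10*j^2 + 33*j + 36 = (j + 3)*(j^2 + 7*j + 12) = (j + 3)^2*(j + 4)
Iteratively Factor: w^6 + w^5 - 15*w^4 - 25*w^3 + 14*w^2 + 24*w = (w + 1)*(w^5 - 15*w^3 - 10*w^2 + 24*w) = (w - 4)*(w + 1)*(w^4 + 4*w^3 + w^2 - 6*w) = (w - 4)*(w + 1)*(w + 2)*(w^3 + 2*w^2 - 3*w) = w*(w - 4)*(w + 1)*(w + 2)*(w^2 + 2*w - 3) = w*(w - 4)*(w + 1)*(w + 2)*(w + 3)*(w - 1)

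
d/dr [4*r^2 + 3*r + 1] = 8*r + 3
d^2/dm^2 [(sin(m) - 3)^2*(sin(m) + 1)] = -9*sin(m)^3 + 20*sin(m)^2 + 3*sin(m) - 10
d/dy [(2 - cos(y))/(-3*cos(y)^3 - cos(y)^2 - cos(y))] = (cos(y) - 17*cos(2*y) + 3*cos(3*y) - 21)*sin(y)/(2*(3*cos(y)^2 + cos(y) + 1)^2*cos(y)^2)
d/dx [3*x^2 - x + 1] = 6*x - 1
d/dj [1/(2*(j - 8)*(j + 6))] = (1 - j)/(j^4 - 4*j^3 - 92*j^2 + 192*j + 2304)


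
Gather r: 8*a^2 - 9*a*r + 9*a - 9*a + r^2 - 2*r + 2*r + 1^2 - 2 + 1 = 8*a^2 - 9*a*r + r^2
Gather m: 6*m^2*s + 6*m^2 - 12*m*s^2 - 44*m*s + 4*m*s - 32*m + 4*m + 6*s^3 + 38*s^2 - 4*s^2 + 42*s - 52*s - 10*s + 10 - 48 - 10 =m^2*(6*s + 6) + m*(-12*s^2 - 40*s - 28) + 6*s^3 + 34*s^2 - 20*s - 48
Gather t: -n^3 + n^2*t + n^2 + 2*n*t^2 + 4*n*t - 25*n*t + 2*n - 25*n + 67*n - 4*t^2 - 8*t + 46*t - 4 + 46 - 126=-n^3 + n^2 + 44*n + t^2*(2*n - 4) + t*(n^2 - 21*n + 38) - 84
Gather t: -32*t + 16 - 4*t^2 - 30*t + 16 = -4*t^2 - 62*t + 32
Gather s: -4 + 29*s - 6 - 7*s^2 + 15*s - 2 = -7*s^2 + 44*s - 12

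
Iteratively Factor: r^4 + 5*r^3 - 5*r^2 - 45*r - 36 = (r + 4)*(r^3 + r^2 - 9*r - 9) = (r - 3)*(r + 4)*(r^2 + 4*r + 3) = (r - 3)*(r + 3)*(r + 4)*(r + 1)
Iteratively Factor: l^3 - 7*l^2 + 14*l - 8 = (l - 4)*(l^2 - 3*l + 2) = (l - 4)*(l - 2)*(l - 1)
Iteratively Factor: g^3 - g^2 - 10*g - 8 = (g - 4)*(g^2 + 3*g + 2) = (g - 4)*(g + 2)*(g + 1)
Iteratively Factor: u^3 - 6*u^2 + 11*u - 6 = (u - 1)*(u^2 - 5*u + 6) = (u - 2)*(u - 1)*(u - 3)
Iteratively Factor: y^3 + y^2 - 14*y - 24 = (y + 2)*(y^2 - y - 12) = (y - 4)*(y + 2)*(y + 3)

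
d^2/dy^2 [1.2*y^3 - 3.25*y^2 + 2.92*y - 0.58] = 7.2*y - 6.5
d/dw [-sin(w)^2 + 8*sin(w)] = 2*(4 - sin(w))*cos(w)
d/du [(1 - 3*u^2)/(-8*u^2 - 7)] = 58*u/(8*u^2 + 7)^2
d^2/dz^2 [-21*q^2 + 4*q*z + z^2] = 2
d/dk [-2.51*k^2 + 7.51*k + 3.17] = 7.51 - 5.02*k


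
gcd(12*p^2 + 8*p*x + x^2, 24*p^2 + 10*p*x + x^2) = 6*p + x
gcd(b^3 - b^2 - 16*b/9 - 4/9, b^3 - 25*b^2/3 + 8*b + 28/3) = b^2 - 4*b/3 - 4/3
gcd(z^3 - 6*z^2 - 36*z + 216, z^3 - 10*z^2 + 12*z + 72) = z^2 - 12*z + 36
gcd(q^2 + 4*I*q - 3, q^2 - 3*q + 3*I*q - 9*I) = q + 3*I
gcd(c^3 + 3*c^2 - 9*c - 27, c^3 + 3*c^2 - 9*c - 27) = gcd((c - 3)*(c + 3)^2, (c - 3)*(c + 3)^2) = c^3 + 3*c^2 - 9*c - 27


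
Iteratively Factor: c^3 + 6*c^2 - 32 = (c + 4)*(c^2 + 2*c - 8) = (c - 2)*(c + 4)*(c + 4)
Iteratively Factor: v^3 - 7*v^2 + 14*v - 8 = (v - 4)*(v^2 - 3*v + 2) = (v - 4)*(v - 1)*(v - 2)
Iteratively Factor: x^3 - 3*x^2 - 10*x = (x + 2)*(x^2 - 5*x) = x*(x + 2)*(x - 5)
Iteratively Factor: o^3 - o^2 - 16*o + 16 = (o - 4)*(o^2 + 3*o - 4) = (o - 4)*(o + 4)*(o - 1)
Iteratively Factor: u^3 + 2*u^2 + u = (u + 1)*(u^2 + u) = (u + 1)^2*(u)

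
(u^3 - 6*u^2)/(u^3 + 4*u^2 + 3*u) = u*(u - 6)/(u^2 + 4*u + 3)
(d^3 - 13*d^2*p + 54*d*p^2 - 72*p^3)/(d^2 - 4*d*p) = d - 9*p + 18*p^2/d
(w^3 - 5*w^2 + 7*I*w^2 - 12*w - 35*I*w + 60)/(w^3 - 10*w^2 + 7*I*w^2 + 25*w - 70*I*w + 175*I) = (w^2 + 7*I*w - 12)/(w^2 + w*(-5 + 7*I) - 35*I)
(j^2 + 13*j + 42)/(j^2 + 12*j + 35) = (j + 6)/(j + 5)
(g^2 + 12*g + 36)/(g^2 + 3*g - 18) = (g + 6)/(g - 3)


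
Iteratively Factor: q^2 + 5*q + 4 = (q + 1)*(q + 4)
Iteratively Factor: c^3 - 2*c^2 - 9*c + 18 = (c + 3)*(c^2 - 5*c + 6) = (c - 2)*(c + 3)*(c - 3)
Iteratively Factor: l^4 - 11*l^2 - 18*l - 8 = (l + 1)*(l^3 - l^2 - 10*l - 8) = (l - 4)*(l + 1)*(l^2 + 3*l + 2) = (l - 4)*(l + 1)*(l + 2)*(l + 1)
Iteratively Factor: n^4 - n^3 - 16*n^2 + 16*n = (n + 4)*(n^3 - 5*n^2 + 4*n) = n*(n + 4)*(n^2 - 5*n + 4) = n*(n - 1)*(n + 4)*(n - 4)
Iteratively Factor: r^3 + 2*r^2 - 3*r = (r + 3)*(r^2 - r) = (r - 1)*(r + 3)*(r)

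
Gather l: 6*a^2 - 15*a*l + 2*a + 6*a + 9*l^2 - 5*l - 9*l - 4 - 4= 6*a^2 + 8*a + 9*l^2 + l*(-15*a - 14) - 8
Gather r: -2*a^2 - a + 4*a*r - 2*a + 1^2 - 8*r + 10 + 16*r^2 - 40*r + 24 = -2*a^2 - 3*a + 16*r^2 + r*(4*a - 48) + 35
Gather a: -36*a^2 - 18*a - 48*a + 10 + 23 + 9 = -36*a^2 - 66*a + 42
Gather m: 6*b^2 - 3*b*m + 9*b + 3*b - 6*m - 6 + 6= 6*b^2 + 12*b + m*(-3*b - 6)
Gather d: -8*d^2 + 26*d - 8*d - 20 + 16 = -8*d^2 + 18*d - 4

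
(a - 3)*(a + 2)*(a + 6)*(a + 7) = a^4 + 12*a^3 + 23*a^2 - 120*a - 252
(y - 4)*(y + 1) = y^2 - 3*y - 4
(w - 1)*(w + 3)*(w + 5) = w^3 + 7*w^2 + 7*w - 15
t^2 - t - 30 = (t - 6)*(t + 5)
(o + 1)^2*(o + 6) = o^3 + 8*o^2 + 13*o + 6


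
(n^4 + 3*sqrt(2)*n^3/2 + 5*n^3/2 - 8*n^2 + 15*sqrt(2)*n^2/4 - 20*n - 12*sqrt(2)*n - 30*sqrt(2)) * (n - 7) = n^5 - 9*n^4/2 + 3*sqrt(2)*n^4/2 - 51*n^3/2 - 27*sqrt(2)*n^3/4 - 153*sqrt(2)*n^2/4 + 36*n^2 + 54*sqrt(2)*n + 140*n + 210*sqrt(2)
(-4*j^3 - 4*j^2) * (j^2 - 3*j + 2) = -4*j^5 + 8*j^4 + 4*j^3 - 8*j^2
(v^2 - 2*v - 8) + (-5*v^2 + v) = -4*v^2 - v - 8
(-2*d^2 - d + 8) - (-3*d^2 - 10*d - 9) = d^2 + 9*d + 17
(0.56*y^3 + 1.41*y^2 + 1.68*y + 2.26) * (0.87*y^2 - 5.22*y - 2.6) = 0.4872*y^5 - 1.6965*y^4 - 7.3546*y^3 - 10.4694*y^2 - 16.1652*y - 5.876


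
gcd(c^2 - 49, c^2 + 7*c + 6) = 1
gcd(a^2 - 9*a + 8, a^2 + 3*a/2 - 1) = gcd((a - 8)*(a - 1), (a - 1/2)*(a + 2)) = 1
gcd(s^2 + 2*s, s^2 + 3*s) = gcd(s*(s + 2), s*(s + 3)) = s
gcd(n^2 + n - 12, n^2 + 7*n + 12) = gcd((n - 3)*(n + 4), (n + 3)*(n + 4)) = n + 4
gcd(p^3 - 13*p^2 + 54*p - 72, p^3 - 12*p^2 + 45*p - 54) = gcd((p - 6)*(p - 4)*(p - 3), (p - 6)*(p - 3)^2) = p^2 - 9*p + 18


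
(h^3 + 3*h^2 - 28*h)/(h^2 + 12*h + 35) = h*(h - 4)/(h + 5)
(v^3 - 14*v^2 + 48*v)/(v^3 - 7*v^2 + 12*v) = (v^2 - 14*v + 48)/(v^2 - 7*v + 12)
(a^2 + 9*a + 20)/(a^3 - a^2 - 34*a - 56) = (a + 5)/(a^2 - 5*a - 14)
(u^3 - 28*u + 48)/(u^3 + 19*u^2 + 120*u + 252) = (u^2 - 6*u + 8)/(u^2 + 13*u + 42)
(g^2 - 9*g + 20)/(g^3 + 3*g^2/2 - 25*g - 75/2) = 2*(g - 4)/(2*g^2 + 13*g + 15)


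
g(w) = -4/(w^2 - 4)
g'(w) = 8*w/(w^2 - 4)^2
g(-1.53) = 2.41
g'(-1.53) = -4.45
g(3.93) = -0.35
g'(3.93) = 0.24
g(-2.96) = -0.84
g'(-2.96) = -1.04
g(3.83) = -0.37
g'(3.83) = 0.27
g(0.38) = 1.04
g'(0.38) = 0.20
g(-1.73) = 3.97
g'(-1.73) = -13.65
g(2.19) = -5.02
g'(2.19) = 27.64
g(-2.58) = -1.51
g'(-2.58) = -2.92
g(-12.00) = -0.03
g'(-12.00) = 0.00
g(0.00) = 1.00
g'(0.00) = 0.00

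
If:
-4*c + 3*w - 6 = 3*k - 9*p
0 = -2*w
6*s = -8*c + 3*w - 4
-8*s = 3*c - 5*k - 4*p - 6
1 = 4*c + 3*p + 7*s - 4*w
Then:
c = -335/313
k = -577/939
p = -13/939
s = 238/313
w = 0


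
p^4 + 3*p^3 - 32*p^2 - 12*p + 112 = (p - 4)*(p - 2)*(p + 2)*(p + 7)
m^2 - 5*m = m*(m - 5)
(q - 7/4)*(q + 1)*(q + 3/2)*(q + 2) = q^4 + 11*q^3/4 - 11*q^2/8 - 67*q/8 - 21/4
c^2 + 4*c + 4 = (c + 2)^2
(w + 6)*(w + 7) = w^2 + 13*w + 42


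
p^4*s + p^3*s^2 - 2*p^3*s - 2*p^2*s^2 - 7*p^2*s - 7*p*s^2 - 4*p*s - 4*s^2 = (p - 4)*(p + 1)*(p + s)*(p*s + s)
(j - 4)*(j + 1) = j^2 - 3*j - 4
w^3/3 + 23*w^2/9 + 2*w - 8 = (w/3 + 1)*(w - 4/3)*(w + 6)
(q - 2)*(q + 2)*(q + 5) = q^3 + 5*q^2 - 4*q - 20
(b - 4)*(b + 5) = b^2 + b - 20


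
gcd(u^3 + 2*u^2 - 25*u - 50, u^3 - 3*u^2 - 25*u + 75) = u^2 - 25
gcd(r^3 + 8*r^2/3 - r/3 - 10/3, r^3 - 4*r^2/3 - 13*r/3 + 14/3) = r^2 + r - 2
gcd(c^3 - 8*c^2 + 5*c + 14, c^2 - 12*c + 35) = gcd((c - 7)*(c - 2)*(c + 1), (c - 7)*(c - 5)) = c - 7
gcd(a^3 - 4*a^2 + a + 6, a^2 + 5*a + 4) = a + 1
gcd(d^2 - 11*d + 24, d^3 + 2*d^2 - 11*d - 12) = d - 3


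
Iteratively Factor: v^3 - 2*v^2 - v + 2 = (v - 2)*(v^2 - 1) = (v - 2)*(v + 1)*(v - 1)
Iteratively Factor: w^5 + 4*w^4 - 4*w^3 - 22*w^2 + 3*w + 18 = (w + 1)*(w^4 + 3*w^3 - 7*w^2 - 15*w + 18) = (w - 1)*(w + 1)*(w^3 + 4*w^2 - 3*w - 18) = (w - 1)*(w + 1)*(w + 3)*(w^2 + w - 6) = (w - 2)*(w - 1)*(w + 1)*(w + 3)*(w + 3)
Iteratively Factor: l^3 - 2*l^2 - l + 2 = (l - 1)*(l^2 - l - 2) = (l - 1)*(l + 1)*(l - 2)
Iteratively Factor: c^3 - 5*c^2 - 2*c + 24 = (c - 3)*(c^2 - 2*c - 8) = (c - 4)*(c - 3)*(c + 2)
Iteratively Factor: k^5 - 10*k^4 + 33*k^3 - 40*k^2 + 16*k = (k - 4)*(k^4 - 6*k^3 + 9*k^2 - 4*k) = k*(k - 4)*(k^3 - 6*k^2 + 9*k - 4) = k*(k - 4)^2*(k^2 - 2*k + 1) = k*(k - 4)^2*(k - 1)*(k - 1)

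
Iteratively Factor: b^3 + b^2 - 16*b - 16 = (b + 1)*(b^2 - 16) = (b + 1)*(b + 4)*(b - 4)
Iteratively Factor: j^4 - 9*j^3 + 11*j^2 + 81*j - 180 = (j - 3)*(j^3 - 6*j^2 - 7*j + 60) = (j - 5)*(j - 3)*(j^2 - j - 12) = (j - 5)*(j - 3)*(j + 3)*(j - 4)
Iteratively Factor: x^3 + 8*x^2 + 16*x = (x + 4)*(x^2 + 4*x) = x*(x + 4)*(x + 4)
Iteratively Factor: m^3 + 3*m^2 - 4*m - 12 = (m + 2)*(m^2 + m - 6) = (m - 2)*(m + 2)*(m + 3)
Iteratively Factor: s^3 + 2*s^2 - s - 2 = (s + 2)*(s^2 - 1) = (s - 1)*(s + 2)*(s + 1)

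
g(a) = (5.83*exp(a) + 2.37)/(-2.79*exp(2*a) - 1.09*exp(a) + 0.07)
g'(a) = (5.83*exp(a) + 2.37)*(5.58*exp(2*a) + 1.09*exp(a))/(-2.79*exp(2*a) - 1.09*exp(a) + 0.07)^2 + 5.83*exp(a)/(-2.79*exp(2*a) - 1.09*exp(a) + 0.07)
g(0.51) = -1.27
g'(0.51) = 1.30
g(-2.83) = -671.75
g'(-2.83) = 13840.72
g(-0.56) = -3.90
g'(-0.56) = 4.23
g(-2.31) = -44.89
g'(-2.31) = 102.71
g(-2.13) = -30.96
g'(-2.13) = 58.19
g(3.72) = -0.05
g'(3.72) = 0.05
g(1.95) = -0.30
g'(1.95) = 0.30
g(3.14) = -0.09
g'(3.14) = 0.09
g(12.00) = 0.00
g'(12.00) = 0.00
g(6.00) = -0.00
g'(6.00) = 0.01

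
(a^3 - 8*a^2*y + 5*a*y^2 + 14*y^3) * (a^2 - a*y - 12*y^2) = a^5 - 9*a^4*y + a^3*y^2 + 105*a^2*y^3 - 74*a*y^4 - 168*y^5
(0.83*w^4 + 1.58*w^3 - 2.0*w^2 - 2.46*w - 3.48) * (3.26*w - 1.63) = 2.7058*w^5 + 3.7979*w^4 - 9.0954*w^3 - 4.7596*w^2 - 7.335*w + 5.6724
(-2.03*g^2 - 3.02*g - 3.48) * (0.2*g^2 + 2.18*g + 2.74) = -0.406*g^4 - 5.0294*g^3 - 12.8418*g^2 - 15.8612*g - 9.5352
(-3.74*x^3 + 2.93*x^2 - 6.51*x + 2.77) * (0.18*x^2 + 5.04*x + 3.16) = -0.6732*x^5 - 18.3222*x^4 + 1.777*x^3 - 23.053*x^2 - 6.6108*x + 8.7532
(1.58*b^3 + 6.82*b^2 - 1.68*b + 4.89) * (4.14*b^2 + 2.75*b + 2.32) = 6.5412*b^5 + 32.5798*b^4 + 15.4654*b^3 + 31.447*b^2 + 9.5499*b + 11.3448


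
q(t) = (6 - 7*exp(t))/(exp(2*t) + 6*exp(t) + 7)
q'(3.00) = 0.18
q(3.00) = -0.25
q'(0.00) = -0.46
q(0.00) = -0.07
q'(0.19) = -0.44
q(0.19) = -0.16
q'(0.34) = -0.41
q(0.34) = -0.22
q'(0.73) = -0.29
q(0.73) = -0.36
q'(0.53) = -0.36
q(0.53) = -0.29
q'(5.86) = 0.02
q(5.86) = -0.02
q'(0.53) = -0.36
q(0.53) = -0.29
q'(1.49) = -0.00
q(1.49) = -0.47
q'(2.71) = 0.19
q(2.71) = -0.31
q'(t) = (6 - 7*exp(t))*(-2*exp(2*t) - 6*exp(t))/(exp(2*t) + 6*exp(t) + 7)^2 - 7*exp(t)/(exp(2*t) + 6*exp(t) + 7) = (7*exp(2*t) - 12*exp(t) - 85)*exp(t)/(exp(4*t) + 12*exp(3*t) + 50*exp(2*t) + 84*exp(t) + 49)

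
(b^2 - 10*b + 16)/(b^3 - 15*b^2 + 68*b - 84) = (b - 8)/(b^2 - 13*b + 42)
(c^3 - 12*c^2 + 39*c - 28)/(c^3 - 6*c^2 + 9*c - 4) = (c - 7)/(c - 1)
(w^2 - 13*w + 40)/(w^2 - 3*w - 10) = (w - 8)/(w + 2)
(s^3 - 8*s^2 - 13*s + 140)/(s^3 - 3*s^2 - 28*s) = (s - 5)/s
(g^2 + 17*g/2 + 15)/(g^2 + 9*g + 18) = (g + 5/2)/(g + 3)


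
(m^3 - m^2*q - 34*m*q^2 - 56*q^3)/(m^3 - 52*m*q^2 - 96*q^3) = (-m^2 + 3*m*q + 28*q^2)/(-m^2 + 2*m*q + 48*q^2)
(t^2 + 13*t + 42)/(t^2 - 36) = (t + 7)/(t - 6)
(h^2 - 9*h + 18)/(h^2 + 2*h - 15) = (h - 6)/(h + 5)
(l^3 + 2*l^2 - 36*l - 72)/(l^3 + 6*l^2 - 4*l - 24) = (l - 6)/(l - 2)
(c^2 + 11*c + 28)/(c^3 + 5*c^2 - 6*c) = (c^2 + 11*c + 28)/(c*(c^2 + 5*c - 6))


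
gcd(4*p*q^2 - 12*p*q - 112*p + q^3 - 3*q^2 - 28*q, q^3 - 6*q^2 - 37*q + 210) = q - 7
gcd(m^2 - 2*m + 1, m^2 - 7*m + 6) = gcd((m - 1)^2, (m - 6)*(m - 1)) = m - 1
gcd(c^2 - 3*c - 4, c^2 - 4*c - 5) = c + 1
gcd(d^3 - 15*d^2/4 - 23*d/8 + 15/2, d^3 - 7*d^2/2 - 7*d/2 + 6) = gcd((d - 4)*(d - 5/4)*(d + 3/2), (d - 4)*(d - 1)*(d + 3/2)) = d^2 - 5*d/2 - 6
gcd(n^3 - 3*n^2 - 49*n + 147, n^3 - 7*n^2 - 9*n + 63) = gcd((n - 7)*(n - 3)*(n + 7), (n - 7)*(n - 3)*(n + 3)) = n^2 - 10*n + 21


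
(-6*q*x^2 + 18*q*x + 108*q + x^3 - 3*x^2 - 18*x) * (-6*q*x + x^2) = 36*q^2*x^3 - 108*q^2*x^2 - 648*q^2*x - 12*q*x^4 + 36*q*x^3 + 216*q*x^2 + x^5 - 3*x^4 - 18*x^3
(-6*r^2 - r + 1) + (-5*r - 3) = -6*r^2 - 6*r - 2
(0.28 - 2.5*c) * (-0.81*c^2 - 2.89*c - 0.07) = 2.025*c^3 + 6.9982*c^2 - 0.6342*c - 0.0196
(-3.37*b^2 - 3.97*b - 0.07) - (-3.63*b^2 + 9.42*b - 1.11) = 0.26*b^2 - 13.39*b + 1.04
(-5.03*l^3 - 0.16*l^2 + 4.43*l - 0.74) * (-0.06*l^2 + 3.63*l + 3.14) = 0.3018*l^5 - 18.2493*l^4 - 16.6408*l^3 + 15.6229*l^2 + 11.224*l - 2.3236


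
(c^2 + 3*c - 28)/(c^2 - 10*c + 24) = (c + 7)/(c - 6)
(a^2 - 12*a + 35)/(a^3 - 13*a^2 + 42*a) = (a - 5)/(a*(a - 6))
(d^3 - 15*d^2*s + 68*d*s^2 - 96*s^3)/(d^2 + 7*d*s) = (d^3 - 15*d^2*s + 68*d*s^2 - 96*s^3)/(d*(d + 7*s))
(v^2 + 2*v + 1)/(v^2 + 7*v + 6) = (v + 1)/(v + 6)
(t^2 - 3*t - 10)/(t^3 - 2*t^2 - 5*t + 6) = (t - 5)/(t^2 - 4*t + 3)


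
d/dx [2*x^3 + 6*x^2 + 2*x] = 6*x^2 + 12*x + 2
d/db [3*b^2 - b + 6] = 6*b - 1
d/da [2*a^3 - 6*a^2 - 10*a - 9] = 6*a^2 - 12*a - 10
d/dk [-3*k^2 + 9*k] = 9 - 6*k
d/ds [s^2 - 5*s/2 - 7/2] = 2*s - 5/2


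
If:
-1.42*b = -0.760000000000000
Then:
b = 0.54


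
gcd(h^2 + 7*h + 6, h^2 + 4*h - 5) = 1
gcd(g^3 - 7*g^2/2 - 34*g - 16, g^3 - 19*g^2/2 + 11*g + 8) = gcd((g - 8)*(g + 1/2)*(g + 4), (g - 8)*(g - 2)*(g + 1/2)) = g^2 - 15*g/2 - 4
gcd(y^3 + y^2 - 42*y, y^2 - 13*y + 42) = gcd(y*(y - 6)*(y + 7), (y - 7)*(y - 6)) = y - 6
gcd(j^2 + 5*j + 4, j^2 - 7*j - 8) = j + 1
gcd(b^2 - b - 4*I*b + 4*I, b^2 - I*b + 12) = b - 4*I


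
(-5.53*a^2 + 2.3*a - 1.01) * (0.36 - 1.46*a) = 8.0738*a^3 - 5.3488*a^2 + 2.3026*a - 0.3636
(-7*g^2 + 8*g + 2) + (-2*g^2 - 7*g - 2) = -9*g^2 + g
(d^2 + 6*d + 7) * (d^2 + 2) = d^4 + 6*d^3 + 9*d^2 + 12*d + 14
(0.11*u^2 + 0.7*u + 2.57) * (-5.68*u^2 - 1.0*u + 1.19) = -0.6248*u^4 - 4.086*u^3 - 15.1667*u^2 - 1.737*u + 3.0583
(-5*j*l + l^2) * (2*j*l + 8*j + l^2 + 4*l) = -10*j^2*l^2 - 40*j^2*l - 3*j*l^3 - 12*j*l^2 + l^4 + 4*l^3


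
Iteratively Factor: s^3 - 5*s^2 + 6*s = (s)*(s^2 - 5*s + 6) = s*(s - 2)*(s - 3)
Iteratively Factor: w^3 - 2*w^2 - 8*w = (w - 4)*(w^2 + 2*w) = (w - 4)*(w + 2)*(w)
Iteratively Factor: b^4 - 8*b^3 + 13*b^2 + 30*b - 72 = (b - 3)*(b^3 - 5*b^2 - 2*b + 24) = (b - 4)*(b - 3)*(b^2 - b - 6) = (b - 4)*(b - 3)*(b + 2)*(b - 3)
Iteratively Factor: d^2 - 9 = (d - 3)*(d + 3)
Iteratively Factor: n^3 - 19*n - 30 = (n + 3)*(n^2 - 3*n - 10) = (n - 5)*(n + 3)*(n + 2)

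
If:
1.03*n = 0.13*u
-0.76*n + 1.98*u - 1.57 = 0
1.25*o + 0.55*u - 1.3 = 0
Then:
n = 0.11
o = 0.67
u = 0.83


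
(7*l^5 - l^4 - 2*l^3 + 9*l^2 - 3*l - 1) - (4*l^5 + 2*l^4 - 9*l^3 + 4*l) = 3*l^5 - 3*l^4 + 7*l^3 + 9*l^2 - 7*l - 1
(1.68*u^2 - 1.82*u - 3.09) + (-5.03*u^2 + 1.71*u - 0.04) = -3.35*u^2 - 0.11*u - 3.13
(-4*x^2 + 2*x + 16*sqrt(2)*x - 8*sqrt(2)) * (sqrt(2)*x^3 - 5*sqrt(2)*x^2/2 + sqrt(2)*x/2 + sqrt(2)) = -4*sqrt(2)*x^5 + 12*sqrt(2)*x^4 + 32*x^4 - 96*x^3 - 7*sqrt(2)*x^3 - 3*sqrt(2)*x^2 + 56*x^2 + 2*sqrt(2)*x + 24*x - 16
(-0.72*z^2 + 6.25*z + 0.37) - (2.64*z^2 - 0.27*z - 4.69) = -3.36*z^2 + 6.52*z + 5.06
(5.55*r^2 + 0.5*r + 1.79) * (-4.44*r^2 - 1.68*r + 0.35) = -24.642*r^4 - 11.544*r^3 - 6.8451*r^2 - 2.8322*r + 0.6265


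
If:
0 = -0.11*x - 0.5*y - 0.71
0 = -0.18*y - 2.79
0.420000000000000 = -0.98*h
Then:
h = -0.43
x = 64.00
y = -15.50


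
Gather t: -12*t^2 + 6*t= -12*t^2 + 6*t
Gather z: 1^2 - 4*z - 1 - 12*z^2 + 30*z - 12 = -12*z^2 + 26*z - 12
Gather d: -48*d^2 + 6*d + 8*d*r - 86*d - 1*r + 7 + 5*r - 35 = -48*d^2 + d*(8*r - 80) + 4*r - 28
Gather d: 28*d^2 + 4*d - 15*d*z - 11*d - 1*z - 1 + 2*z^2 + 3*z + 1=28*d^2 + d*(-15*z - 7) + 2*z^2 + 2*z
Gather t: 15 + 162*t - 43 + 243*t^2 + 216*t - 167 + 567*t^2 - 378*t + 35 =810*t^2 - 160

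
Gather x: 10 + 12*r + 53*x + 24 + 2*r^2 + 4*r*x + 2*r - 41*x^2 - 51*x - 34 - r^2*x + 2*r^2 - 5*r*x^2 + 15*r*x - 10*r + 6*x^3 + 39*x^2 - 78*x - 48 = 4*r^2 + 4*r + 6*x^3 + x^2*(-5*r - 2) + x*(-r^2 + 19*r - 76) - 48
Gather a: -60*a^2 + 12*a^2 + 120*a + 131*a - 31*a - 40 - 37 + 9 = -48*a^2 + 220*a - 68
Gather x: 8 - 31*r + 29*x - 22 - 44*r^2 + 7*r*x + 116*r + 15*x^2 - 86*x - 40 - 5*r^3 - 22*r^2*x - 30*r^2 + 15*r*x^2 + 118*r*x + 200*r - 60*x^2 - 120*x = -5*r^3 - 74*r^2 + 285*r + x^2*(15*r - 45) + x*(-22*r^2 + 125*r - 177) - 54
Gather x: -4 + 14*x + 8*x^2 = 8*x^2 + 14*x - 4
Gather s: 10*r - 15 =10*r - 15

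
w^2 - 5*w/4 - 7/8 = (w - 7/4)*(w + 1/2)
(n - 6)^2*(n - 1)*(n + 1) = n^4 - 12*n^3 + 35*n^2 + 12*n - 36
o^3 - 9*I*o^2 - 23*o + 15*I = (o - 5*I)*(o - 3*I)*(o - I)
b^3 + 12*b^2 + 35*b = b*(b + 5)*(b + 7)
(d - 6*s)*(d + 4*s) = d^2 - 2*d*s - 24*s^2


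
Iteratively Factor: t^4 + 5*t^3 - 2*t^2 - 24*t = (t + 4)*(t^3 + t^2 - 6*t) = (t + 3)*(t + 4)*(t^2 - 2*t) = t*(t + 3)*(t + 4)*(t - 2)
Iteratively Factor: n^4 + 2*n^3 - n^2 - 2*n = (n + 2)*(n^3 - n) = (n + 1)*(n + 2)*(n^2 - n) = (n - 1)*(n + 1)*(n + 2)*(n)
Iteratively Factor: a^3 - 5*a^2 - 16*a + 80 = (a - 5)*(a^2 - 16) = (a - 5)*(a + 4)*(a - 4)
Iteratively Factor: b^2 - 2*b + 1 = (b - 1)*(b - 1)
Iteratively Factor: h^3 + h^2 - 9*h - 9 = (h - 3)*(h^2 + 4*h + 3) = (h - 3)*(h + 3)*(h + 1)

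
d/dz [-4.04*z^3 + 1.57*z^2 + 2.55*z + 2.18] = -12.12*z^2 + 3.14*z + 2.55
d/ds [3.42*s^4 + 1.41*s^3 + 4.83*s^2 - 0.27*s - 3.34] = 13.68*s^3 + 4.23*s^2 + 9.66*s - 0.27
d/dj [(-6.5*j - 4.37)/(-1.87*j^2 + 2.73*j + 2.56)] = (12.155*j^2 - 17.745*j - (3.74*j - 2.73)*(6.5*j + 4.37) - 16.64)/(-1.87*j^2 + 2.73*j + 2.56)^2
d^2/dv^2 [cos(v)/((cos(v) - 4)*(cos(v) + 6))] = (2*(1 - cos(v)^2)^2 - cos(v)^5 - 142*cos(v)^3 - 44*cos(v)^2 - 432*cos(v) + 94)/((cos(v) - 4)^3*(cos(v) + 6)^3)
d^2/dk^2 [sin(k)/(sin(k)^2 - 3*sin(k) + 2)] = (-(1 - cos(k)^2)^2 + 4*sin(k)*cos(k)^2 - 10*cos(k)^2 - 2)/((sin(k) - 2)^3*(sin(k) - 1)^2)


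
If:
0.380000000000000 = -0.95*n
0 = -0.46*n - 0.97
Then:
No Solution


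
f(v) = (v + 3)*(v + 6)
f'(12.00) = 33.00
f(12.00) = 270.00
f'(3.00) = 15.00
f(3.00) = 54.00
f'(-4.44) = 0.12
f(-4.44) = -2.25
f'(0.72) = 10.44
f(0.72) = 25.00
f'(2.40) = 13.80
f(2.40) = 45.36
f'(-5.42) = -1.84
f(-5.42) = -1.40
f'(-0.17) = 8.66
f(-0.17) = 16.50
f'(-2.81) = 3.38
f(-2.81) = 0.61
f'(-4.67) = -0.34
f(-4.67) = -2.22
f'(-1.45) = 6.10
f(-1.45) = 7.05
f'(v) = 2*v + 9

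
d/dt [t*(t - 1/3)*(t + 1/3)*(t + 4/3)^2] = 5*t^4 + 32*t^3/3 + 5*t^2 - 16*t/27 - 16/81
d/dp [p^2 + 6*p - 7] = 2*p + 6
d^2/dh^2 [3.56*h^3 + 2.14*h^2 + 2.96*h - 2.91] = 21.36*h + 4.28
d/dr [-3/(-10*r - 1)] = -30/(10*r + 1)^2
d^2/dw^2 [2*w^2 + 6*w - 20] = 4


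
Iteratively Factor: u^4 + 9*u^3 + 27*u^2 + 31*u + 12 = (u + 4)*(u^3 + 5*u^2 + 7*u + 3) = (u + 3)*(u + 4)*(u^2 + 2*u + 1) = (u + 1)*(u + 3)*(u + 4)*(u + 1)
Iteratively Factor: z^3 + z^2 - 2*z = (z)*(z^2 + z - 2) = z*(z - 1)*(z + 2)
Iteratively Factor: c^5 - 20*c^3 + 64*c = (c + 4)*(c^4 - 4*c^3 - 4*c^2 + 16*c) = (c - 4)*(c + 4)*(c^3 - 4*c) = (c - 4)*(c - 2)*(c + 4)*(c^2 + 2*c) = (c - 4)*(c - 2)*(c + 2)*(c + 4)*(c)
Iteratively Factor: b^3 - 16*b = (b)*(b^2 - 16) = b*(b + 4)*(b - 4)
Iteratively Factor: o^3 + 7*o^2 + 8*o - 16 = (o + 4)*(o^2 + 3*o - 4) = (o - 1)*(o + 4)*(o + 4)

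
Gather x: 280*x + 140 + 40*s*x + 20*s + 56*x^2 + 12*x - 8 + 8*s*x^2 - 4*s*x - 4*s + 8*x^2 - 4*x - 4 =16*s + x^2*(8*s + 64) + x*(36*s + 288) + 128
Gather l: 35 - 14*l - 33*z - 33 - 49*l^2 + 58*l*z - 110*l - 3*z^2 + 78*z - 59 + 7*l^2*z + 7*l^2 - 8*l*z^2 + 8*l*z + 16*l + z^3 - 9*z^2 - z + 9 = l^2*(7*z - 42) + l*(-8*z^2 + 66*z - 108) + z^3 - 12*z^2 + 44*z - 48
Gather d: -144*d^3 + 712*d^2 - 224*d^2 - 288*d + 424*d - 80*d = -144*d^3 + 488*d^2 + 56*d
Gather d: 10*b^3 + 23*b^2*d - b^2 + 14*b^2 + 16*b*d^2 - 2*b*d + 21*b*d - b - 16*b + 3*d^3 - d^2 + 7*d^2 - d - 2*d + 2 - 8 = 10*b^3 + 13*b^2 - 17*b + 3*d^3 + d^2*(16*b + 6) + d*(23*b^2 + 19*b - 3) - 6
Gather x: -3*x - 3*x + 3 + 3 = 6 - 6*x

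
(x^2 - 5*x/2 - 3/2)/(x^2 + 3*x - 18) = (x + 1/2)/(x + 6)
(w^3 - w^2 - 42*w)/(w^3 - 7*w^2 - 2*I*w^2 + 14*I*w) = (w + 6)/(w - 2*I)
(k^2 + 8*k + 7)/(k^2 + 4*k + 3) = (k + 7)/(k + 3)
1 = 1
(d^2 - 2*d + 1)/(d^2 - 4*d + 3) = (d - 1)/(d - 3)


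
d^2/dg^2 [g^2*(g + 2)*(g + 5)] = 12*g^2 + 42*g + 20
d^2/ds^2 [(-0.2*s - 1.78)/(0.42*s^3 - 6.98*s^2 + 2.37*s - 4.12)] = (-0.21168*s^5 - 0.249984*s^4 + 64.401968*s^3 - 535.117704*s^2 + 192.703416*s + 78.475132)/(0.074088*s^9 - 3.693816*s^8 + 62.641908*s^7 - 383.936048*s^6 + 425.94849*s^5 - 744.408318*s^4 + 443.632869*s^3 - 424.86882*s^2 + 120.687984*s - 69.934528)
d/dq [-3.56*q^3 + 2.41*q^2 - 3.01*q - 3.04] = -10.68*q^2 + 4.82*q - 3.01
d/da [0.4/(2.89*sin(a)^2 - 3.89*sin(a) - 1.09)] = (1.556 - 2.312*sin(a))*cos(a)/(-2.89*sin(a)^2 + 3.89*sin(a) + 1.09)^2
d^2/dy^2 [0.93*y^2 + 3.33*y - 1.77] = 1.86000000000000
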